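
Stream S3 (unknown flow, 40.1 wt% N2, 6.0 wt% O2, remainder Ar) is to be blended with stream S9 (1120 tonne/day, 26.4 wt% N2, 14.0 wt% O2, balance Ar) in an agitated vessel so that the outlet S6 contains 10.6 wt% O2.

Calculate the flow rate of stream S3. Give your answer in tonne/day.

827.8 tonne/day

Let S3 be the unknown flow. Total out = 1120 + S3.
O2 balance: 156.8 + 0.060·S3 = 0.106·(1120 + S3)
(0.060 − 0.106)·S3 = 0.106×1120 − 156.8 = -38.08
S3 = -38.08 / -0.046 = 827.83 tonne/day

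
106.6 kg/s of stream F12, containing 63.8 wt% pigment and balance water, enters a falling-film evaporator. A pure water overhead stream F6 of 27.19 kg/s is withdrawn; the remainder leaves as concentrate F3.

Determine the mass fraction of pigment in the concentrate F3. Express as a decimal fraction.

0.8565

pigment is not removed: 106.6×0.638 = 68.011 kg/s of pigment enters F3.
Concentrate = 106.6 − 27.19 = 79.41 kg/s.
Mass fraction = 68.011/79.41 = 0.8565.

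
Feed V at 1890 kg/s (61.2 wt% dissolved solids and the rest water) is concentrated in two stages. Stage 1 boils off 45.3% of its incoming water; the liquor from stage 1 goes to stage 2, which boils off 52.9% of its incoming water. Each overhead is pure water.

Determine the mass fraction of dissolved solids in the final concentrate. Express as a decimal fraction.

water in feed = 1890×0.388 = 733.32 kg/s.
After stage 1: water left = (1−0.453)×733.32 = 401.13; stream total = 1557.8 kg/s.
After stage 2: water left = (1−0.529)×401.13 = 188.93; final concentrate = 1345.6 kg/s.
dissolved solids fraction = 1156.7/1345.6 = 0.860.

0.860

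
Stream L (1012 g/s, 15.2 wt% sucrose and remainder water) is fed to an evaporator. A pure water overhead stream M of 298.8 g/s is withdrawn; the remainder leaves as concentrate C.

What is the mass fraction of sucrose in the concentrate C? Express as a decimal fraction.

sucrose is not removed: 1012×0.152 = 153.82 g/s of sucrose enters C.
Concentrate = 1012 − 298.8 = 713.2 g/s.
Mass fraction = 153.82/713.2 = 0.216.

0.216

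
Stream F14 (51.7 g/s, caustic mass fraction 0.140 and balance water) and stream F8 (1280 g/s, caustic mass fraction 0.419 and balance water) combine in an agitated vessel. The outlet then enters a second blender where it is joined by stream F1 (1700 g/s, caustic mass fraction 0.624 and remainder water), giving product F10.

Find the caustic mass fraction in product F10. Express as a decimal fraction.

0.529

Overall, product flow = 3031.7 g/s.
caustic in = 51.7×0.140 + 1280×0.419 + 1700×0.624 = 1604.4 g/s.
caustic fraction in F10 = 0.529.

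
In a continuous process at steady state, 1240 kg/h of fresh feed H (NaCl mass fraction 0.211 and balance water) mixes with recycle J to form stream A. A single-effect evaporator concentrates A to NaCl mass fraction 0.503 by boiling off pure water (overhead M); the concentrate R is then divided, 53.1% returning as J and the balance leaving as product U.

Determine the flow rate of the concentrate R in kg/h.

Overall NaCl balance (none leaves overhead): NaCl in fresh feed = NaCl in product, i.e. 1240×0.211 = (1−0.531)·R·0.503.
R = 261.64/(0.503×0.469) = 1109.1 kg/h.

1109 kg/h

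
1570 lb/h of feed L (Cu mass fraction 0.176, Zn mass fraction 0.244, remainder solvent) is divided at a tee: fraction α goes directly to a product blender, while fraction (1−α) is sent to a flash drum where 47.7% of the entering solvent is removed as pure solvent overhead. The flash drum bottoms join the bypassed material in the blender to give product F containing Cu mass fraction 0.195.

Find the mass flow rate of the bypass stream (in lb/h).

All 1570×0.176 = 276.32 lb/h of Cu reaches F, so F = 276.32/0.195 = 1417 lb/h and vapour = 152.97 lb/h.
The evaporator receives (1−α)·1570 of feed at 0.580 solvent and removes 0.477 of that solvent:
0.477×0.580×(1−α)×1570 = 152.97
(1−α) = 152.97/434.36 = 0.3522;  α = 0.6478.
Bypass flow = 0.6478×1570 = 1017.1 lb/h.

1017 lb/h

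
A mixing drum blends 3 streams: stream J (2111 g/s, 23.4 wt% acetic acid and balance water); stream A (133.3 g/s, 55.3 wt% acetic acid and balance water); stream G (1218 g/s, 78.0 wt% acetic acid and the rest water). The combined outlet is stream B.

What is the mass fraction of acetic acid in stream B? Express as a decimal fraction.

0.438

Total flow out = 2111 + 133.3 + 1218 = 3462.3 g/s.
acetic acid in = 2111×0.234 + 133.3×0.553 + 1218×0.780 = 1517.7 g/s.
acetic acid mass fraction in B = 1517.7/3462.3 = 0.438.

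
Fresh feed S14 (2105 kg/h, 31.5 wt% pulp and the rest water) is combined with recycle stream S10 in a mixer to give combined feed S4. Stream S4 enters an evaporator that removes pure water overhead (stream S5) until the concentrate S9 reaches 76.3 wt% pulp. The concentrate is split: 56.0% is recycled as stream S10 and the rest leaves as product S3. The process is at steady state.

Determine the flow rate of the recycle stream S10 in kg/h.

1106 kg/h

Overall pulp balance (none leaves overhead): pulp in fresh feed = pulp in product, i.e. 2105×0.315 = (1−0.560)·S9·0.763.
S9 = 663.08/(0.763×0.440) = 1975.1 kg/h.
Recycle S10 = 0.560×1975.1 = 1106 kg/h.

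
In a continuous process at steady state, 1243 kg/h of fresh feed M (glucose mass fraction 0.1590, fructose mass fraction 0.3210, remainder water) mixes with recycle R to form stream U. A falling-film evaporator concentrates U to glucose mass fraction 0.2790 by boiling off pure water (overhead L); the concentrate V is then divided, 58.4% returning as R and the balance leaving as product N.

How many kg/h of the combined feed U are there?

2237 kg/h

Overall glucose balance (none leaves overhead): glucose in fresh feed = glucose in product, i.e. 1243×0.159 = (1−0.584)·V·0.279.
V = 197.64/(0.279×0.416) = 1702.8 kg/h.
Recycle R = 0.584×1702.8 = 994.45 kg/h.
Combined feed U = 1243 + 994.45 = 2237.5 kg/h.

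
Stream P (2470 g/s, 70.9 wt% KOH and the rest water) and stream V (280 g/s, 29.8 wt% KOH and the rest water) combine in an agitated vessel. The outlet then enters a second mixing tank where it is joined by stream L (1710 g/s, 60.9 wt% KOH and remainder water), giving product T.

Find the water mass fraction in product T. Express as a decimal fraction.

0.3551

Overall, product flow = 4460 g/s.
water in = 2470×0.291 + 280×0.702 + 1710×0.391 = 1583.9 g/s.
water fraction in T = 0.3551.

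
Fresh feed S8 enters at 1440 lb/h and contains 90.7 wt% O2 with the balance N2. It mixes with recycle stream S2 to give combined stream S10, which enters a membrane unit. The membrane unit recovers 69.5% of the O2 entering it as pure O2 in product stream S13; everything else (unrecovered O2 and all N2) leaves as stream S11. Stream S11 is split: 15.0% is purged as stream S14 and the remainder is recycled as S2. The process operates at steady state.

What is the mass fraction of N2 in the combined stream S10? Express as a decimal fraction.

0.336

N2 enters only via S8 and leaves only via the purge: 1440×0.093 = 0.150×(N2 in S11), and the membrane unit passes all N2, so N2 in S10 = N2 in S11 = 892.8 lb/h.
O2 in S10: m_A = 1440×0.907 + (1−0.150)·(1−0.695)·m_A, so m_A = 1306.1/0.7408 = 1763.2 lb/h.
S10 = 1763.2 + 892.8 = 2656 lb/h.
N2 fraction in S10 = 892.8/2656 = 0.336.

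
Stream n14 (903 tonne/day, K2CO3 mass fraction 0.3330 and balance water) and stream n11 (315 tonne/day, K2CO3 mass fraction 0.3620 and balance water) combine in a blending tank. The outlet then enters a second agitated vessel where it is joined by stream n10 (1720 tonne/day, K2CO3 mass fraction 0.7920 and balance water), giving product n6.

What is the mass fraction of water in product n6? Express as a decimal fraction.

Overall, product flow = 2938 tonne/day.
water in = 903×0.667 + 315×0.638 + 1720×0.208 = 1161 tonne/day.
water fraction in n6 = 0.3952.

0.3952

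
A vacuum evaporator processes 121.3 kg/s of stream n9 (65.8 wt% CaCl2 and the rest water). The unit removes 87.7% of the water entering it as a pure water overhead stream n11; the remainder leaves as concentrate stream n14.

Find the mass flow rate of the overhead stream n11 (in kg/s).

36.38 kg/s

water entering = 121.3×0.342 = 41.485 kg/s; overhead removed = 0.877×41.485 = 36.382 kg/s.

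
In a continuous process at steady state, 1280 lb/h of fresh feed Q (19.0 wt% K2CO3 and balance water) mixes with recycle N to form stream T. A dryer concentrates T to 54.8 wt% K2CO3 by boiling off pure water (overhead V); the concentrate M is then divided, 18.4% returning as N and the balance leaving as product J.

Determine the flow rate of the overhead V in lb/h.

836.2 lb/h

Overall K2CO3 balance (none leaves overhead): K2CO3 in fresh feed = K2CO3 in product, i.e. 1280×0.190 = (1−0.184)·M·0.548.
M = 243.2/(0.548×0.816) = 543.87 lb/h.
Recycle N = 0.184×543.87 = 100.07 lb/h.
Combined feed T = 1280 + 100.07 = 1380.1 lb/h.
Overhead V = T − M = 1380.1 − 543.87 = 836.2 lb/h.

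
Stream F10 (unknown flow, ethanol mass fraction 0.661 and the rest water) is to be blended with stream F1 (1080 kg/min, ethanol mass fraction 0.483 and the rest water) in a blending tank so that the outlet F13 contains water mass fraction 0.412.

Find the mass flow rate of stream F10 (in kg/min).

Let F10 be the unknown flow. Total out = 1080 + F10.
water balance: 558.36 + 0.339·F10 = 0.412·(1080 + F10)
(0.339 − 0.412)·F10 = 0.412×1080 − 558.36 = -113.4
F10 = -113.4 / -0.073 = 1553.4 kg/min

1553 kg/min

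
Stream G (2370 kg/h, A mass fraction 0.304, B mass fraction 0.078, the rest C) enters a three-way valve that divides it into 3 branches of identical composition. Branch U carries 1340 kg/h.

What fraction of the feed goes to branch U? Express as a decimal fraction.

0.565

Fraction to U = 1340/2370 = 0.5654.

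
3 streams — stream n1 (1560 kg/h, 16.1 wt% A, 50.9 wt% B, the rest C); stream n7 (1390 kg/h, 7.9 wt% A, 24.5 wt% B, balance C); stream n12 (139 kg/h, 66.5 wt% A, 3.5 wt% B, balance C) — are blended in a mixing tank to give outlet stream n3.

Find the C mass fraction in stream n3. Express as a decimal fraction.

0.484

Total flow out = 1560 + 1390 + 139 = 3089 kg/h.
C in = 1560×0.330 + 1390×0.676 + 139×0.300 = 1496.1 kg/h.
C mass fraction in n3 = 1496.1/3089 = 0.484.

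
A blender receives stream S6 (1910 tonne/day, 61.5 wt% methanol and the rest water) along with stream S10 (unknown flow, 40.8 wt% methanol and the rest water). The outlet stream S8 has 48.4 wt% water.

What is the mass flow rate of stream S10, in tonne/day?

1751 tonne/day

Let S10 be the unknown flow. Total out = 1910 + S10.
water balance: 735.35 + 0.592·S10 = 0.484·(1910 + S10)
(0.592 − 0.484)·S10 = 0.484×1910 − 735.35 = 189.09
S10 = 189.09 / 0.108 = 1750.8 tonne/day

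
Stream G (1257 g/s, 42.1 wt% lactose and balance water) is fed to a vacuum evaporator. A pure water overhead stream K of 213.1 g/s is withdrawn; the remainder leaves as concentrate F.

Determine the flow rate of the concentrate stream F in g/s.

Concentrate = 1257 − 213.1 = 1043.9 g/s.

1044 g/s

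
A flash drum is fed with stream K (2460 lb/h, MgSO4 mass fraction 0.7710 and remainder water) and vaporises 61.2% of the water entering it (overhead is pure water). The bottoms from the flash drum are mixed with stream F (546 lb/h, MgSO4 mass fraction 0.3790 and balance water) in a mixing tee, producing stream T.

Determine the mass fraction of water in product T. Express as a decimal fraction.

Vapour removed = 0.612×0.229×2460 = 344.76 lb/h; concentrate = 2115.2 lb/h.
water reaching the mixer = 218.58 (from concentrate) + 546×0.621 = 557.64 lb/h.
Product flow = 2115.2 + 546 = 2661.2 lb/h; water fraction = 0.2095.

0.2095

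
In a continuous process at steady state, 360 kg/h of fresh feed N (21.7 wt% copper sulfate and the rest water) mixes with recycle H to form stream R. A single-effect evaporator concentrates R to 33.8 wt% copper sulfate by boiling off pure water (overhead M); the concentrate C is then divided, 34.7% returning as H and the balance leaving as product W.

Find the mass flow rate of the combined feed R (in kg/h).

482.8 kg/h

Overall copper sulfate balance (none leaves overhead): copper sulfate in fresh feed = copper sulfate in product, i.e. 360×0.217 = (1−0.347)·C·0.338.
C = 78.12/(0.338×0.653) = 353.94 kg/h.
Recycle H = 0.347×353.94 = 122.82 kg/h.
Combined feed R = 360 + 122.82 = 482.82 kg/h.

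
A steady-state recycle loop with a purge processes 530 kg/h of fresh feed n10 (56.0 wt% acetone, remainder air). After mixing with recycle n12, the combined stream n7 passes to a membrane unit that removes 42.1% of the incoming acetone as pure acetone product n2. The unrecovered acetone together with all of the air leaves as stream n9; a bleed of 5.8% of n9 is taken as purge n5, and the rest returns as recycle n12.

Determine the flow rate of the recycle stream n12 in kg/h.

air enters only via n10 and leaves only via the purge: 530×0.440 = 0.058×(air in n9), and the membrane unit passes all air, so air in n7 = air in n9 = 4020.7 kg/h.
acetone in n7: m_A = 530×0.560 + (1−0.058)·(1−0.421)·m_A, so m_A = 296.8/0.4546 = 652.91 kg/h.
n9 = (1−0.421)×652.91 + 4020.7 = 4398.7 kg/h.
Recycle n12 = (1−0.058)×4398.7 = 4143.6 kg/h.

4144 kg/h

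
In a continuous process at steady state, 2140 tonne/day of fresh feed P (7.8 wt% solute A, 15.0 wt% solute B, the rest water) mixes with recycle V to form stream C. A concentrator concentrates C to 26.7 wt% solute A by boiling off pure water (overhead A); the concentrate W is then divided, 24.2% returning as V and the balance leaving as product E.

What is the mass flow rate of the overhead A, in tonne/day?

1515 tonne/day

Overall solute A balance (none leaves overhead): solute A in fresh feed = solute A in product, i.e. 2140×0.078 = (1−0.242)·W·0.267.
W = 166.92/(0.267×0.758) = 824.76 tonne/day.
Recycle V = 0.242×824.76 = 199.59 tonne/day.
Combined feed C = 2140 + 199.59 = 2339.6 tonne/day.
Overhead A = C − W = 2339.6 − 824.76 = 1514.8 tonne/day.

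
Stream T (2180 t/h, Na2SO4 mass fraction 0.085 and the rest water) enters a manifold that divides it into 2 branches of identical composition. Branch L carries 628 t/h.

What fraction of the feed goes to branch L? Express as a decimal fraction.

Fraction to L = 628/2180 = 0.2881.

0.288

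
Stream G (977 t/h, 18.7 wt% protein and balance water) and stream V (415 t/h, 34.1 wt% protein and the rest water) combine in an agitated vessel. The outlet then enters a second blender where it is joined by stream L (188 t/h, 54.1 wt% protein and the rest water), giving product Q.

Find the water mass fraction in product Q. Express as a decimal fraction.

Overall, product flow = 1580 t/h.
water in = 977×0.813 + 415×0.659 + 188×0.459 = 1154.1 t/h.
water fraction in Q = 0.730.

0.730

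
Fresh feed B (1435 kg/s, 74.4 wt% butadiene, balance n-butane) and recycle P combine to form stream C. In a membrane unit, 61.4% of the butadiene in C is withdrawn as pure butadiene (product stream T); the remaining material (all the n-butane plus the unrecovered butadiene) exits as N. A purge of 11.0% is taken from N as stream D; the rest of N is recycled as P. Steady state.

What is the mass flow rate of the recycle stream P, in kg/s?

n-butane enters only via B and leaves only via the purge: 1435×0.256 = 0.110×(n-butane in N), and the membrane unit passes all n-butane, so n-butane in C = n-butane in N = 3339.6 kg/s.
butadiene in C: m_A = 1435×0.744 + (1−0.110)·(1−0.614)·m_A, so m_A = 1067.6/0.6565 = 1626.4 kg/s.
N = (1−0.614)×1626.4 + 3339.6 = 3967.4 kg/s.
Recycle P = (1−0.110)×3967.4 = 3531 kg/s.

3531 kg/s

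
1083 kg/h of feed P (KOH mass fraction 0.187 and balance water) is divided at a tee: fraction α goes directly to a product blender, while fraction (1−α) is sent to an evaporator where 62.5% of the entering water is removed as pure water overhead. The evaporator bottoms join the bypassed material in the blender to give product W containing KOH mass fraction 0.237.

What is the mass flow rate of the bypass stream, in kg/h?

All 1083×0.187 = 202.52 kg/h of KOH reaches W, so W = 202.52/0.237 = 854.52 kg/h and vapour = 228.48 kg/h.
The evaporator receives (1−α)·1083 of feed at 0.813 water and removes 0.625 of that water:
0.625×0.813×(1−α)×1083 = 228.48
(1−α) = 228.48/550.3 = 0.4152;  α = 0.5848.
Bypass flow = 0.5848×1083 = 633.34 kg/h.

633.3 kg/h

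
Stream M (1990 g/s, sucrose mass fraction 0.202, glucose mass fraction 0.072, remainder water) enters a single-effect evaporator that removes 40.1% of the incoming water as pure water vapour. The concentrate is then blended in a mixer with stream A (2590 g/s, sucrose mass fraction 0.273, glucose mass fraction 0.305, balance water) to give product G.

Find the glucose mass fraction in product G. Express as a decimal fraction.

0.233

Vapour removed = 0.401×0.726×1990 = 579.34 g/s; concentrate = 1410.7 g/s.
glucose reaching the mixer = 143.28 (from concentrate) + 2590×0.305 = 933.23 g/s.
Product flow = 1410.7 + 2590 = 4000.7 g/s; glucose fraction = 0.233.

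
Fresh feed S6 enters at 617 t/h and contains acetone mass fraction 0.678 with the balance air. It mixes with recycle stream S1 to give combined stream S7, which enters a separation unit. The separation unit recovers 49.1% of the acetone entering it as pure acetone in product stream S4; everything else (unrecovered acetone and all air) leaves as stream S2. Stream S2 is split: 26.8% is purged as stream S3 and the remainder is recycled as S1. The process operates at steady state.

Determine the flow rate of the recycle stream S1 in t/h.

791.1 t/h

air enters only via S6 and leaves only via the purge: 617×0.322 = 0.268×(air in S2), and the separation unit passes all air, so air in S7 = air in S2 = 741.32 t/h.
acetone in S7: m_A = 617×0.678 + (1−0.268)·(1−0.491)·m_A, so m_A = 418.33/0.6274 = 666.75 t/h.
S2 = (1−0.491)×666.75 + 741.32 = 1080.7 t/h.
Recycle S1 = (1−0.268)×1080.7 = 791.07 t/h.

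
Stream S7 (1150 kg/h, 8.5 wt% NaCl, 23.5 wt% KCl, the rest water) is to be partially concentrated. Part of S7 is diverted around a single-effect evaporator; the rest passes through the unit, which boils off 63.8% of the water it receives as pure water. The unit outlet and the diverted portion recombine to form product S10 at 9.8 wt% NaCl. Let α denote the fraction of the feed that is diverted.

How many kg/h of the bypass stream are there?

798.4 kg/h

All 1150×0.085 = 97.75 kg/h of NaCl reaches S10, so S10 = 97.75/0.098 = 997.45 kg/h and vapour = 152.55 kg/h.
The evaporator receives (1−α)·1150 of feed at 0.680 water and removes 0.638 of that water:
0.638×0.680×(1−α)×1150 = 152.55
(1−α) = 152.55/498.92 = 0.3058;  α = 0.6942.
Bypass flow = 0.6942×1150 = 798.37 kg/h.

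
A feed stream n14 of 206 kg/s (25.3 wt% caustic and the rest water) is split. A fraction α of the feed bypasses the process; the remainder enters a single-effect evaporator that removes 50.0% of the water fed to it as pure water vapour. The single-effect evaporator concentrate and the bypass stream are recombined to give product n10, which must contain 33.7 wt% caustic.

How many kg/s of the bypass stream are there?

All 206×0.253 = 52.118 kg/s of caustic reaches n10, so n10 = 52.118/0.337 = 154.65 kg/s and vapour = 51.347 kg/s.
The evaporator receives (1−α)·206 of feed at 0.747 water and removes 0.500 of that water:
0.500×0.747×(1−α)×206 = 51.347
(1−α) = 51.347/76.941 = 0.6674;  α = 0.3326.
Bypass flow = 0.3326×206 = 68.524 kg/s.

68.52 kg/s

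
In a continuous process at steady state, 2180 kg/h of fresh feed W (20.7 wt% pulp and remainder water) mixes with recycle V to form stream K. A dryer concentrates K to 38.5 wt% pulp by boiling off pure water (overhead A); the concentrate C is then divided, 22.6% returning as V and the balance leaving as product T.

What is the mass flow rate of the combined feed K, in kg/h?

Overall pulp balance (none leaves overhead): pulp in fresh feed = pulp in product, i.e. 2180×0.207 = (1−0.226)·C·0.385.
C = 451.26/(0.385×0.774) = 1514.3 kg/h.
Recycle V = 0.226×1514.3 = 342.24 kg/h.
Combined feed K = 2180 + 342.24 = 2522.2 kg/h.

2522 kg/h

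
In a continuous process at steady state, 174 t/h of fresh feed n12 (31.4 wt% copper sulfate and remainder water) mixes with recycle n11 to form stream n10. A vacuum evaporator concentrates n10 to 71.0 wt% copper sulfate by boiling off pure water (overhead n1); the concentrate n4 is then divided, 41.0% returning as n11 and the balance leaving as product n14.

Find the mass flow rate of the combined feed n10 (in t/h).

227.5 t/h

Overall copper sulfate balance (none leaves overhead): copper sulfate in fresh feed = copper sulfate in product, i.e. 174×0.314 = (1−0.410)·n4·0.710.
n4 = 54.636/(0.710×0.590) = 130.43 t/h.
Recycle n11 = 0.410×130.43 = 53.475 t/h.
Combined feed n10 = 174 + 53.475 = 227.48 t/h.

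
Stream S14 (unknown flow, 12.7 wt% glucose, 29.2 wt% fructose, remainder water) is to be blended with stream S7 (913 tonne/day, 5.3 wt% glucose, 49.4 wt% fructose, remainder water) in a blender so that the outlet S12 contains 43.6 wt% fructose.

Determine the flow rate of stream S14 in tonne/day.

367.7 tonne/day

Let S14 be the unknown flow. Total out = 913 + S14.
fructose balance: 451.02 + 0.292·S14 = 0.436·(913 + S14)
(0.292 − 0.436)·S14 = 0.436×913 − 451.02 = -52.954
S14 = -52.954 / -0.144 = 367.74 tonne/day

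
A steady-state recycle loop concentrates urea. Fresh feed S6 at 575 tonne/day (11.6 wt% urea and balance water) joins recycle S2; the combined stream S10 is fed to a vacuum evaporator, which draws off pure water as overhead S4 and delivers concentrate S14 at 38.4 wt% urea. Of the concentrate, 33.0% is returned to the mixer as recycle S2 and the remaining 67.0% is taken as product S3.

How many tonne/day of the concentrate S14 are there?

Overall urea balance (none leaves overhead): urea in fresh feed = urea in product, i.e. 575×0.116 = (1−0.330)·S14·0.384.
S14 = 66.7/(0.384×0.670) = 259.25 tonne/day.

259.3 tonne/day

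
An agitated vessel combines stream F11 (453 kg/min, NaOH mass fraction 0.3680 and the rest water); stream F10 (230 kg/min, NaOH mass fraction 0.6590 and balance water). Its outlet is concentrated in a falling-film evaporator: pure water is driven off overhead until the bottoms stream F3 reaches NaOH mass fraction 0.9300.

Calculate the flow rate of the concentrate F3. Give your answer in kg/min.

NaOH entering = 453×0.368 + 230×0.659 = 318.27 kg/min.
All NaOH reports to F3, so F3 = 318.27/0.930 = 342.23 kg/min.

342.2 kg/min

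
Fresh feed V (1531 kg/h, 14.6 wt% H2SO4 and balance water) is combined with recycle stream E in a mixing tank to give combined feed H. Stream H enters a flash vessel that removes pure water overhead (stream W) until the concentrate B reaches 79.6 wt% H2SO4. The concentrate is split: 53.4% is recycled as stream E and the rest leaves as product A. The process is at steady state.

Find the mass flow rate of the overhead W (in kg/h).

Overall H2SO4 balance (none leaves overhead): H2SO4 in fresh feed = H2SO4 in product, i.e. 1531×0.146 = (1−0.534)·B·0.796.
B = 223.53/(0.796×0.466) = 602.6 kg/h.
Recycle E = 0.534×602.6 = 321.79 kg/h.
Combined feed H = 1531 + 321.79 = 1852.8 kg/h.
Overhead W = H − B = 1852.8 − 602.6 = 1250.2 kg/h.

1250 kg/h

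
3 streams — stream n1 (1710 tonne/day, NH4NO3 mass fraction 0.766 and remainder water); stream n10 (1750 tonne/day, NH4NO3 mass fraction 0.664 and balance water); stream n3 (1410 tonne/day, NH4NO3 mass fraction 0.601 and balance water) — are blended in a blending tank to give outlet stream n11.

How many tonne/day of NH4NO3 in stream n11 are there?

NH4NO3 out = NH4NO3 in = 1710×0.766 + 1750×0.664 + 1410×0.601 = 3319.3 tonne/day.

3319 tonne/day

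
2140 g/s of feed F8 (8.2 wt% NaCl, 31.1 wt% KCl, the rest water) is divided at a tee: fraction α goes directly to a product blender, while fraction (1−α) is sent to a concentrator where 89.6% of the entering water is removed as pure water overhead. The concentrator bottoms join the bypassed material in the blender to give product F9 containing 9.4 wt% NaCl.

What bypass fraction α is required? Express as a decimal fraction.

0.765

All 2140×0.082 = 175.48 g/s of NaCl reaches F9, so F9 = 175.48/0.094 = 1866.8 g/s and vapour = 273.19 g/s.
The evaporator receives (1−α)·2140 of feed at 0.607 water and removes 0.896 of that water:
0.896×0.607×(1−α)×2140 = 273.19
(1−α) = 273.19/1163.9 = 0.2347;  α = 0.7653.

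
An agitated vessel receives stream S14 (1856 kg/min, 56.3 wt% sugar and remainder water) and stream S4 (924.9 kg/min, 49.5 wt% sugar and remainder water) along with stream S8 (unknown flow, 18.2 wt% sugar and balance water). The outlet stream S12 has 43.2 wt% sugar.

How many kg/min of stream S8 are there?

1206 kg/min

Let S8 be the unknown flow. Total out = 2780.9 + S8.
sugar balance: 1502.8 + 0.182·S8 = 0.432·(2780.9 + S8)
(0.182 − 0.432)·S8 = 0.432×2780.9 − 1502.8 = -301.4
S8 = -301.4 / -0.250 = 1205.6 kg/min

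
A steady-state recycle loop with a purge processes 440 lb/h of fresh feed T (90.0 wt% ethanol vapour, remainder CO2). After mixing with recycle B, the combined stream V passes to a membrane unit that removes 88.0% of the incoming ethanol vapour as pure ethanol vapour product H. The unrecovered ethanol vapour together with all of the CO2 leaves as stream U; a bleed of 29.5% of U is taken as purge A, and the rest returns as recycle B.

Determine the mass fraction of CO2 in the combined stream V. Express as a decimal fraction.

CO2 enters only via T and leaves only via the purge: 440×0.100 = 0.295×(CO2 in U), and the membrane unit passes all CO2, so CO2 in V = CO2 in U = 149.15 lb/h.
ethanol vapour in V: m_A = 440×0.900 + (1−0.295)·(1−0.880)·m_A, so m_A = 396/0.9154 = 432.6 lb/h.
V = 432.6 + 149.15 = 581.75 lb/h.
CO2 fraction in V = 149.15/581.75 = 0.256.

0.256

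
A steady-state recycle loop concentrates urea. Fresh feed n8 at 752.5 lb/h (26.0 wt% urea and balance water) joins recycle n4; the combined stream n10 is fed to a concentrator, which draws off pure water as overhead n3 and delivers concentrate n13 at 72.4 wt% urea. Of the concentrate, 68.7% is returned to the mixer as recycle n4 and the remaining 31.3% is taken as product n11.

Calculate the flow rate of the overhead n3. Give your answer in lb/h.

482.3 lb/h

Overall urea balance (none leaves overhead): urea in fresh feed = urea in product, i.e. 752.5×0.260 = (1−0.687)·n13·0.724.
n13 = 195.65/(0.724×0.313) = 863.37 lb/h.
Recycle n4 = 0.687×863.37 = 593.14 lb/h.
Combined feed n10 = 752.5 + 593.14 = 1345.6 lb/h.
Overhead n3 = n10 − n13 = 1345.6 − 863.37 = 482.27 lb/h.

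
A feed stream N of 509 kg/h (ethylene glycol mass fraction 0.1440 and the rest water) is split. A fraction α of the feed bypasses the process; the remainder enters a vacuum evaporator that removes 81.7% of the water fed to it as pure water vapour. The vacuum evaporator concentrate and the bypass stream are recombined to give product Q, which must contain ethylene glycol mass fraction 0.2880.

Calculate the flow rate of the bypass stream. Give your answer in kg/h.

All 509×0.144 = 73.296 kg/h of ethylene glycol reaches Q, so Q = 73.296/0.288 = 254.5 kg/h and vapour = 254.5 kg/h.
The evaporator receives (1−α)·509 of feed at 0.856 water and removes 0.817 of that water:
0.817×0.856×(1−α)×509 = 254.5
(1−α) = 254.5/355.97 = 0.7149;  α = 0.2851.
Bypass flow = 0.2851×509 = 145.09 kg/h.

145.1 kg/h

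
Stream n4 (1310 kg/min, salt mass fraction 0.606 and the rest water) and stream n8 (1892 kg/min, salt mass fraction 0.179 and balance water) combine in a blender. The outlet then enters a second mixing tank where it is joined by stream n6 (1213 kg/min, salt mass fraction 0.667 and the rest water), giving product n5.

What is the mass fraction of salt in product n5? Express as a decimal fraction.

Overall, product flow = 4415 kg/min.
salt in = 1310×0.606 + 1892×0.179 + 1213×0.667 = 1941.6 kg/min.
salt fraction in n5 = 0.440.

0.440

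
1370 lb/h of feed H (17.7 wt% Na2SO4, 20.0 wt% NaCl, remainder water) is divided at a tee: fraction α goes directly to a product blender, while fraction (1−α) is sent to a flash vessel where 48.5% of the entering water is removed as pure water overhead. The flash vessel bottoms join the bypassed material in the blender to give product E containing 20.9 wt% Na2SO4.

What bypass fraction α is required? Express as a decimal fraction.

All 1370×0.177 = 242.49 lb/h of Na2SO4 reaches E, so E = 242.49/0.209 = 1160.2 lb/h and vapour = 209.76 lb/h.
The evaporator receives (1−α)·1370 of feed at 0.623 water and removes 0.485 of that water:
0.485×0.623×(1−α)×1370 = 209.76
(1−α) = 209.76/413.95 = 0.5067;  α = 0.4933.

0.493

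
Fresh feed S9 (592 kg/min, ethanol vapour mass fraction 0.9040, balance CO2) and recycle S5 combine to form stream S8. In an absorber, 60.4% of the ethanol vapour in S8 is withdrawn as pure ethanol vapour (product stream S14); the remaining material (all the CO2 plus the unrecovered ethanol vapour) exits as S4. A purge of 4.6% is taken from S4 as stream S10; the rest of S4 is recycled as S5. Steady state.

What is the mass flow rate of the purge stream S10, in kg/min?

CO2 enters only via S9 and leaves only via the purge: 592×0.096 = 0.046×(CO2 in S4), and the absorber passes all CO2, so CO2 in S8 = CO2 in S4 = 1235.5 kg/min.
ethanol vapour in S8: m_A = 592×0.904 + (1−0.046)·(1−0.604)·m_A, so m_A = 535.17/0.6222 = 860.1 kg/min.
S4 = (1−0.604)×860.1 + 1235.5 = 1576.1 kg/min.
Purge S10 = 0.046×1576.1 = 72.5 kg/min.

72.5 kg/min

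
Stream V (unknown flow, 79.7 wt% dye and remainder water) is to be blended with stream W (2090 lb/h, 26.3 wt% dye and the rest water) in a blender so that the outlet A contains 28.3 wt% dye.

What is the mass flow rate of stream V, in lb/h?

81.32 lb/h

Let V be the unknown flow. Total out = 2090 + V.
dye balance: 549.67 + 0.797·V = 0.283·(2090 + V)
(0.797 − 0.283)·V = 0.283×2090 − 549.67 = 41.8
V = 41.8 / 0.514 = 81.323 lb/h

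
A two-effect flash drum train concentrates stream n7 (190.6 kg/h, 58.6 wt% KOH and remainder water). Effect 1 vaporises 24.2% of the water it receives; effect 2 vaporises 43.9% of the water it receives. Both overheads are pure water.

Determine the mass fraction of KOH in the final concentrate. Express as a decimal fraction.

water in feed = 190.6×0.414 = 78.908 kg/h.
After stage 1: water left = (1−0.242)×78.908 = 59.813; stream total = 171.5 kg/h.
After stage 2: water left = (1−0.439)×59.813 = 33.555; final concentrate = 145.25 kg/h.
KOH fraction = 111.69/145.25 = 0.769.

0.769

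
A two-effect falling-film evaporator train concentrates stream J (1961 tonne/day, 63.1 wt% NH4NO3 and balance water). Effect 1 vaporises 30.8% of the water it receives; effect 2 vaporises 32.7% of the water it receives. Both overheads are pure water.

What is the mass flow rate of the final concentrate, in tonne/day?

1574 tonne/day

water in feed = 1961×0.369 = 723.61 tonne/day.
After stage 1: water left = (1−0.308)×723.61 = 500.74; stream total = 1738.1 tonne/day.
After stage 2: water left = (1−0.327)×500.74 = 337; final concentrate = 1574.4 tonne/day.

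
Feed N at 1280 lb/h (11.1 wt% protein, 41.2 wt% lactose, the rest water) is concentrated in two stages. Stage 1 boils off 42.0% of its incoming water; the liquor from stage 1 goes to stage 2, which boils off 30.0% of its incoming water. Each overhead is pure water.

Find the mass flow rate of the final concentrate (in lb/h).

water in feed = 1280×0.477 = 610.56 lb/h.
After stage 1: water left = (1−0.420)×610.56 = 354.12; stream total = 1023.6 lb/h.
After stage 2: water left = (1−0.300)×354.12 = 247.89; final concentrate = 917.33 lb/h.

917.3 lb/h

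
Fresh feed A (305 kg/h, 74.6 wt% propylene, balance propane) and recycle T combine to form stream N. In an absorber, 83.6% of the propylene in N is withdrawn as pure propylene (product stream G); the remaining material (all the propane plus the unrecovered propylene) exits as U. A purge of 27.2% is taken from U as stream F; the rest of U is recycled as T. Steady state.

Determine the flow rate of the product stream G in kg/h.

propylene in N: m_A = 305×0.746 + (1−0.272)·(1−0.836)·m_A, so m_A = 227.53/0.8806 = 258.38 kg/h.
Product G = 0.836×258.38 = 216 kg/h.

216 kg/h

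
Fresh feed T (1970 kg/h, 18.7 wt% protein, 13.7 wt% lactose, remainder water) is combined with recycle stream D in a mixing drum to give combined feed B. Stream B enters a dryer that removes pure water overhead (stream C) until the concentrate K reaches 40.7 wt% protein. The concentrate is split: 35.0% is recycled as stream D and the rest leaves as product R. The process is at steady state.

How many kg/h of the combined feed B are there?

Overall protein balance (none leaves overhead): protein in fresh feed = protein in product, i.e. 1970×0.187 = (1−0.350)·K·0.407.
K = 368.39/(0.407×0.650) = 1392.5 kg/h.
Recycle D = 0.350×1392.5 = 487.38 kg/h.
Combined feed B = 1970 + 487.38 = 2457.4 kg/h.

2457 kg/h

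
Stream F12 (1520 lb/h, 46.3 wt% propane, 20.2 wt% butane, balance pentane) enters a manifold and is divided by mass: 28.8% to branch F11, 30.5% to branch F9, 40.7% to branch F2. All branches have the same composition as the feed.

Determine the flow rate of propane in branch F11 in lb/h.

Branch F11 total = 0.288×1520 = 437.76 lb/h.
propane in F11 = 0.463×437.76 = 202.68 lb/h.

202.7 lb/h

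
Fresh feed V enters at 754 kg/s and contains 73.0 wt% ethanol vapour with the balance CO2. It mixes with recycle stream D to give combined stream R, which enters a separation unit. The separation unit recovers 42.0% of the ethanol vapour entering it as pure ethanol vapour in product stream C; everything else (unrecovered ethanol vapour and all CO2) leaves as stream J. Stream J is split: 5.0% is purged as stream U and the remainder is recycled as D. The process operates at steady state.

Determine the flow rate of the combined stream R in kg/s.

5297 kg/s

CO2 enters only via V and leaves only via the purge: 754×0.270 = 0.050×(CO2 in J), and the separation unit passes all CO2, so CO2 in R = CO2 in J = 4071.6 kg/s.
ethanol vapour in R: m_A = 754×0.730 + (1−0.050)·(1−0.420)·m_A, so m_A = 550.42/0.4490 = 1225.9 kg/s.
R = 1225.9 + 4071.6 = 5297.5 kg/s.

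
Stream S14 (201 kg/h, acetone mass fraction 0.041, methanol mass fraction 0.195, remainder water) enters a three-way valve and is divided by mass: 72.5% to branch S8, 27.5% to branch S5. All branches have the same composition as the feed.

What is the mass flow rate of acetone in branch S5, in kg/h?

Branch S5 total = 0.275×201 = 55.275 kg/h.
acetone in S5 = 0.041×55.275 = 2.2663 kg/h.

2.266 kg/h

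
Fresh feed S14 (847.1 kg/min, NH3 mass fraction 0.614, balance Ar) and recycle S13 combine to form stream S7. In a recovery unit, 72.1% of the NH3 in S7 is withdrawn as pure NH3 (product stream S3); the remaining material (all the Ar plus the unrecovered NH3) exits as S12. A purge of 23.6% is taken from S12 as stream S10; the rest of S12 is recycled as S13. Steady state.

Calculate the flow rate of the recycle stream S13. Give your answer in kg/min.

Ar enters only via S14 and leaves only via the purge: 847.1×0.386 = 0.236×(Ar in S12), and the recovery unit passes all Ar, so Ar in S7 = Ar in S12 = 1385.5 kg/min.
NH3 in S7: m_A = 847.1×0.614 + (1−0.236)·(1−0.721)·m_A, so m_A = 520.12/0.7868 = 661.02 kg/min.
S12 = (1−0.721)×661.02 + 1385.5 = 1569.9 kg/min.
Recycle S13 = (1−0.236)×1569.9 = 1199.4 kg/min.

1199 kg/min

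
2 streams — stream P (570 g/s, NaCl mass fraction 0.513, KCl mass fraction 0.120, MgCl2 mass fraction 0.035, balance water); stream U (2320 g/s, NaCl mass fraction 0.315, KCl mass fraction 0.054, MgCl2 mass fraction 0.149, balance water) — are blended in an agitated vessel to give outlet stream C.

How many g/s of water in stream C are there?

1307 g/s

water out = water in = 570×0.332 + 2320×0.482 = 1307.5 g/s.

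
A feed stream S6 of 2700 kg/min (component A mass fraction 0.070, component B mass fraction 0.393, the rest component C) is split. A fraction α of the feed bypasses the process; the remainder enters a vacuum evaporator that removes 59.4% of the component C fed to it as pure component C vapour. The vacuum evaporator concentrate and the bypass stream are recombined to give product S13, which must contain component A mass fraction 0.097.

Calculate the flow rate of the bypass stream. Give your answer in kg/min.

343.9 kg/min

All 2700×0.070 = 189 kg/min of component A reaches S13, so S13 = 189/0.097 = 1948.5 kg/min and vapour = 751.55 kg/min.
The evaporator receives (1−α)·2700 of feed at 0.537 component C and removes 0.594 of that component C:
0.594×0.537×(1−α)×2700 = 751.55
(1−α) = 751.55/861.24 = 0.8726;  α = 0.1274.
Bypass flow = 0.1274×2700 = 343.89 kg/min.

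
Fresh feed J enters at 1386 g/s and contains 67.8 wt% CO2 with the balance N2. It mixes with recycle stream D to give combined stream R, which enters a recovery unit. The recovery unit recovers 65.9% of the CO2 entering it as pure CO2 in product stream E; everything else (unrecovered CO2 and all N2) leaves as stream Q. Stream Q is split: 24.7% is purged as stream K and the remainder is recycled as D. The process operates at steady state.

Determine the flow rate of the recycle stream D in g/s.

N2 enters only via J and leaves only via the purge: 1386×0.322 = 0.247×(N2 in Q), and the recovery unit passes all N2, so N2 in R = N2 in Q = 1806.9 g/s.
CO2 in R: m_A = 1386×0.678 + (1−0.247)·(1−0.659)·m_A, so m_A = 939.71/0.7432 = 1264.4 g/s.
Q = (1−0.659)×1264.4 + 1806.9 = 2238 g/s.
Recycle D = (1−0.247)×2238 = 1685.2 g/s.

1685 g/s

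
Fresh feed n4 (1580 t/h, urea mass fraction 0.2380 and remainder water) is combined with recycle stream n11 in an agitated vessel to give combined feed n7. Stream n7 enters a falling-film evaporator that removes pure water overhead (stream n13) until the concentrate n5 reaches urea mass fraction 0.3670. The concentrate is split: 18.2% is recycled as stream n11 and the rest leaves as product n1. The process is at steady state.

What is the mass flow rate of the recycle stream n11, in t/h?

Overall urea balance (none leaves overhead): urea in fresh feed = urea in product, i.e. 1580×0.238 = (1−0.182)·n5·0.367.
n5 = 376.04/(0.367×0.818) = 1252.6 t/h.
Recycle n11 = 0.182×1252.6 = 227.97 t/h.

228 t/h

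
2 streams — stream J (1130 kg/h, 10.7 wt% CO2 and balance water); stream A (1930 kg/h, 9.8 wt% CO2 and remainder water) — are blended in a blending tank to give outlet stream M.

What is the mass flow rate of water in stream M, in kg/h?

water out = water in = 1130×0.893 + 1930×0.902 = 2750 kg/h.

2750 kg/h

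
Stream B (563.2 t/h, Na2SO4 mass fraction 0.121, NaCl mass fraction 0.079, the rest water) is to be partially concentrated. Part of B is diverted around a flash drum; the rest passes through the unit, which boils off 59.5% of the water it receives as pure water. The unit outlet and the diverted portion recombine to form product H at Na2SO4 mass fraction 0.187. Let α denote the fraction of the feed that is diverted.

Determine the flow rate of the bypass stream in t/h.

145.6 t/h

All 563.2×0.121 = 68.147 t/h of Na2SO4 reaches H, so H = 68.147/0.187 = 364.42 t/h and vapour = 198.78 t/h.
The evaporator receives (1−α)·563.2 of feed at 0.800 water and removes 0.595 of that water:
0.595×0.800×(1−α)×563.2 = 198.78
(1−α) = 198.78/268.08 = 0.7415;  α = 0.2585.
Bypass flow = 0.2585×563.2 = 145.6 t/h.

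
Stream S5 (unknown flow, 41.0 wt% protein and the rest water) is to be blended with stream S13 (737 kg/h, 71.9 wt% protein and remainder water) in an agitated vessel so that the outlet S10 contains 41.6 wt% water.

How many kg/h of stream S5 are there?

571.8 kg/h

Let S5 be the unknown flow. Total out = 737 + S5.
water balance: 207.1 + 0.590·S5 = 0.416·(737 + S5)
(0.590 − 0.416)·S5 = 0.416×737 − 207.1 = 99.495
S5 = 99.495 / 0.174 = 571.81 kg/h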